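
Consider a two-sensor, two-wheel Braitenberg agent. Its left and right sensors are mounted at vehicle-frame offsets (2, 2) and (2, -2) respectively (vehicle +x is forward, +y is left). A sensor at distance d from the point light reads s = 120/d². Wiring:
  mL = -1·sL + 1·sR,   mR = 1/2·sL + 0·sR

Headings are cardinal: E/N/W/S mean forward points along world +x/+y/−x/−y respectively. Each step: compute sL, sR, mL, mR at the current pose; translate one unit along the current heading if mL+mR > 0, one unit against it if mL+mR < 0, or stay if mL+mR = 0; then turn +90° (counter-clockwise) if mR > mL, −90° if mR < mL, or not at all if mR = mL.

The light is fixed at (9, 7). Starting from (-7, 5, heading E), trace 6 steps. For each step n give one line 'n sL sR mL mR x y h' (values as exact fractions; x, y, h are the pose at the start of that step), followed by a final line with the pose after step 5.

n=0: pose=(-7,5,E); sL=30/49, sR=30/53; mL=-120/2597, mR=15/49; mL+mR=675/2597 → advance +1; mR−mL=915/2597 → turn +1·90°
n=1: pose=(-6,5,N); sL=120/289, sR=120/169; mL=14400/48841, mR=60/289; mL+mR=24540/48841 → advance +1; mR−mL=-4260/48841 → turn -1·90°
n=2: pose=(-6,6,E); sL=12/17, sR=60/89; mL=-48/1513, mR=6/17; mL+mR=486/1513 → advance +1; mR−mL=582/1513 → turn +1·90°
n=3: pose=(-5,6,N); sL=120/257, sR=24/29; mL=2688/7453, mR=60/257; mL+mR=4428/7453 → advance +1; mR−mL=-948/7453 → turn -1·90°
n=4: pose=(-5,7,E); sL=30/37, sR=30/37; mL=0, mR=15/37; mL+mR=15/37 → advance +1; mR−mL=15/37 → turn +1·90°
n=5: pose=(-4,7,N); sL=120/229, sR=24/25; mL=2496/5725, mR=60/229; mL+mR=3996/5725 → advance +1; mR−mL=-996/5725 → turn -1·90°

0 30/49 30/53 -120/2597 15/49 -7 5 E
1 120/289 120/169 14400/48841 60/289 -6 5 N
2 12/17 60/89 -48/1513 6/17 -6 6 E
3 120/257 24/29 2688/7453 60/257 -5 6 N
4 30/37 30/37 0 15/37 -5 7 E
5 120/229 24/25 2496/5725 60/229 -4 7 N
final -4 8 E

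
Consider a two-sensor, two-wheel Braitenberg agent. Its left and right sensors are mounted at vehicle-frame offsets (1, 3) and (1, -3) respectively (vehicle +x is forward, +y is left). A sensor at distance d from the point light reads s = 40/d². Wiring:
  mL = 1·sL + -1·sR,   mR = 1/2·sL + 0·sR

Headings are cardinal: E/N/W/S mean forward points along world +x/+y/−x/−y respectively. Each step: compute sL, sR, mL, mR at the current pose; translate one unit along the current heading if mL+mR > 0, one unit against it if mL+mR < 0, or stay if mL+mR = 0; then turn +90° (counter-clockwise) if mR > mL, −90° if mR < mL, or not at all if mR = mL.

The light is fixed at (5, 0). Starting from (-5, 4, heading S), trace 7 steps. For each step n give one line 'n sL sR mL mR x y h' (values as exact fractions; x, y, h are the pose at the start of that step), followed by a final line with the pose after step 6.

0 20/29 20/89 1200/2581 10/29 -5 4 S
1 40/121 40/157 1440/18997 20/121 -5 3 W
2 10/17 1/5 33/85 5/17 -6 3 S
3 8/29 40/169 192/4901 4/29 -6 2 W
4 20/41 20/113 1440/4633 10/41 -7 2 S
5 40/173 8/37 96/6401 20/173 -7 1 W
6 2/5 5/32 39/160 1/5 -8 1 S
final -8 0 W

n=0: pose=(-5,4,S); sL=20/29, sR=20/89; mL=1200/2581, mR=10/29; mL+mR=2090/2581 → advance +1; mR−mL=-310/2581 → turn -1·90°
n=1: pose=(-5,3,W); sL=40/121, sR=40/157; mL=1440/18997, mR=20/121; mL+mR=4580/18997 → advance +1; mR−mL=1700/18997 → turn +1·90°
n=2: pose=(-6,3,S); sL=10/17, sR=1/5; mL=33/85, mR=5/17; mL+mR=58/85 → advance +1; mR−mL=-8/85 → turn -1·90°
n=3: pose=(-6,2,W); sL=8/29, sR=40/169; mL=192/4901, mR=4/29; mL+mR=868/4901 → advance +1; mR−mL=484/4901 → turn +1·90°
n=4: pose=(-7,2,S); sL=20/41, sR=20/113; mL=1440/4633, mR=10/41; mL+mR=2570/4633 → advance +1; mR−mL=-310/4633 → turn -1·90°
n=5: pose=(-7,1,W); sL=40/173, sR=8/37; mL=96/6401, mR=20/173; mL+mR=836/6401 → advance +1; mR−mL=644/6401 → turn +1·90°
n=6: pose=(-8,1,S); sL=2/5, sR=5/32; mL=39/160, mR=1/5; mL+mR=71/160 → advance +1; mR−mL=-7/160 → turn -1·90°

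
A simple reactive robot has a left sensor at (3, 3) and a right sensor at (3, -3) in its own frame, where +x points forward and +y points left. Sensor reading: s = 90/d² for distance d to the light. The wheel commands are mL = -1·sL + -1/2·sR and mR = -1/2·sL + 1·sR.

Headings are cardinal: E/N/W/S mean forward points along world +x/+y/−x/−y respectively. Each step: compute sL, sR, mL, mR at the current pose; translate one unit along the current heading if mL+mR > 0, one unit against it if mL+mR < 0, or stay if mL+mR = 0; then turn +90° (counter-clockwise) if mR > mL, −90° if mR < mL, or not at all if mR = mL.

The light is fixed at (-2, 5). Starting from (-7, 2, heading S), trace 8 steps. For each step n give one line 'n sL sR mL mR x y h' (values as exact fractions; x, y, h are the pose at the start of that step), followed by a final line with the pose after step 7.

0 9/4 9/10 -27/10 -9/40 -7 2 S
1 18 90/29 -567/29 -171/29 -7 3 E
2 45/41 9 -459/82 693/82 -8 3 N
3 90/97 18/17 -2403/1649 981/1649 -8 4 W
4 9/2 9/8 -81/16 -9/8 -7 4 S
5 90/13 90/13 -135/13 45/13 -7 5 E
6 1 5 -7/2 9/2 -8 5 N
7 18/17 90/97 -2511/1649 657/1649 -8 6 W
final -7 6 S

n=0: pose=(-7,2,S); sL=9/4, sR=9/10; mL=-27/10, mR=-9/40; mL+mR=-117/40 → advance -1; mR−mL=99/40 → turn +1·90°
n=1: pose=(-7,3,E); sL=18, sR=90/29; mL=-567/29, mR=-171/29; mL+mR=-738/29 → advance -1; mR−mL=396/29 → turn +1·90°
n=2: pose=(-8,3,N); sL=45/41, sR=9; mL=-459/82, mR=693/82; mL+mR=117/41 → advance +1; mR−mL=576/41 → turn +1·90°
n=3: pose=(-8,4,W); sL=90/97, sR=18/17; mL=-2403/1649, mR=981/1649; mL+mR=-1422/1649 → advance -1; mR−mL=3384/1649 → turn +1·90°
n=4: pose=(-7,4,S); sL=9/2, sR=9/8; mL=-81/16, mR=-9/8; mL+mR=-99/16 → advance -1; mR−mL=63/16 → turn +1·90°
n=5: pose=(-7,5,E); sL=90/13, sR=90/13; mL=-135/13, mR=45/13; mL+mR=-90/13 → advance -1; mR−mL=180/13 → turn +1·90°
n=6: pose=(-8,5,N); sL=1, sR=5; mL=-7/2, mR=9/2; mL+mR=1 → advance +1; mR−mL=8 → turn +1·90°
n=7: pose=(-8,6,W); sL=18/17, sR=90/97; mL=-2511/1649, mR=657/1649; mL+mR=-1854/1649 → advance -1; mR−mL=3168/1649 → turn +1·90°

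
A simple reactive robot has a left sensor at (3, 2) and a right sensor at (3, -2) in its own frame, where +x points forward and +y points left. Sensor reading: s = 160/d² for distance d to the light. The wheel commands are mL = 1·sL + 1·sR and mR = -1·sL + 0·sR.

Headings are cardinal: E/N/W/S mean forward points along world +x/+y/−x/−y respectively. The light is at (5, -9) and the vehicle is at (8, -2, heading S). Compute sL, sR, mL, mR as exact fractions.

160/41 160/17 9280/697 -160/41

left sensor world pos  = (10, -5); dL² = 41
right sensor world pos = (6, -5); dR² = 17
sL = 160/41 = 160/41
sR = 160/17 = 160/17
mL = 1·sL + 1·sR = 9280/697
mR = -1·sL + 0·sR = -160/41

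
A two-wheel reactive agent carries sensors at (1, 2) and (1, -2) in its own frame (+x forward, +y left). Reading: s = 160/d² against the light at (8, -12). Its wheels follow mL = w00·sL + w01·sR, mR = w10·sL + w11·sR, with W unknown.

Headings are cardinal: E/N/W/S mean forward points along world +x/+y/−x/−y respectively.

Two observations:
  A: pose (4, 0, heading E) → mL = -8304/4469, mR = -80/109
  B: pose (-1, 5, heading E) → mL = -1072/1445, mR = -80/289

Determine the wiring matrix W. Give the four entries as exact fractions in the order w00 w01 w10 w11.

obs A: pose=(4,0,E) → sL=32/41, sR=160/109, mL=-8304/4469, mR=-80/109
obs B: pose=(-1,5,E) → sL=32/85, sR=160/289, mL=-1072/1445, mR=-80/289
sensor matrix S = [[32/41, 160/109], [32/85, 160/289]]; det S = -155648/1291541
solve [mL_A; mL_B] = S·[w00; w01] and [mR_A; mR_B] = S·[w10; w11]:
  w00 = -1/2, w01 = -1, w10 = 0, w11 = -1/2

-1/2 -1 0 -1/2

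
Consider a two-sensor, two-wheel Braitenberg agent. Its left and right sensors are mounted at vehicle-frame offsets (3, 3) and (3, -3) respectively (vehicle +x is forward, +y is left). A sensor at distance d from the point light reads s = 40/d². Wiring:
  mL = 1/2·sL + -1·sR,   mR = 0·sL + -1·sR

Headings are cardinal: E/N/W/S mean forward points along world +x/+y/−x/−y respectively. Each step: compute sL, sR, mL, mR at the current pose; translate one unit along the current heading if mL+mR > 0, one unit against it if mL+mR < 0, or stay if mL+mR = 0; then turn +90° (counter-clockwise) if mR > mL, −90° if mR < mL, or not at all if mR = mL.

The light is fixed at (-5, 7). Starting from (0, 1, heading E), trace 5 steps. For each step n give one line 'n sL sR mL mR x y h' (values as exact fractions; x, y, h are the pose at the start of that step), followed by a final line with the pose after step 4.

0 40/73 8/29 -4/2117 -8/29 0 1 E
1 4/13 20/41 -178/533 -20/41 -1 1 S
2 8/13 8 -100/13 -8 -1 2 W
3 5 10/17 65/34 -10/17 0 2 N
4 8/13 40/113 -68/1469 -40/113 0 3 E
final -1 3 S

n=0: pose=(0,1,E); sL=40/73, sR=8/29; mL=-4/2117, mR=-8/29; mL+mR=-588/2117 → advance -1; mR−mL=-20/73 → turn -1·90°
n=1: pose=(-1,1,S); sL=4/13, sR=20/41; mL=-178/533, mR=-20/41; mL+mR=-438/533 → advance -1; mR−mL=-2/13 → turn -1·90°
n=2: pose=(-1,2,W); sL=8/13, sR=8; mL=-100/13, mR=-8; mL+mR=-204/13 → advance -1; mR−mL=-4/13 → turn -1·90°
n=3: pose=(0,2,N); sL=5, sR=10/17; mL=65/34, mR=-10/17; mL+mR=45/34 → advance +1; mR−mL=-5/2 → turn -1·90°
n=4: pose=(0,3,E); sL=8/13, sR=40/113; mL=-68/1469, mR=-40/113; mL+mR=-588/1469 → advance -1; mR−mL=-4/13 → turn -1·90°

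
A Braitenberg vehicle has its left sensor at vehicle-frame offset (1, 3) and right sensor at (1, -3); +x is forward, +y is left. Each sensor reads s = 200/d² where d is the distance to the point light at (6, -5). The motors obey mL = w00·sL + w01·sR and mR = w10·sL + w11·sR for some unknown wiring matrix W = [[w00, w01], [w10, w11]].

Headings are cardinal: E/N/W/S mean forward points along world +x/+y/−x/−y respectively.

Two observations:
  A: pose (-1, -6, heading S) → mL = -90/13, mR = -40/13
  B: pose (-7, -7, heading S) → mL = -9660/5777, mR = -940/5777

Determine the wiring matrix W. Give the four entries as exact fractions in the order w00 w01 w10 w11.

-1/2 -1 -1/2 1

obs A: pose=(-1,-6,S) → sL=10, sR=25/13, mL=-90/13, mR=-40/13
obs B: pose=(-7,-7,S) → sL=200/109, sR=40/53, mL=-9660/5777, mR=-940/5777
sensor matrix S = [[10, 25/13], [200/109, 40/53]]; det S = 301800/75101
solve [mL_A; mL_B] = S·[w00; w01] and [mR_A; mR_B] = S·[w10; w11]:
  w00 = -1/2, w01 = -1, w10 = -1/2, w11 = 1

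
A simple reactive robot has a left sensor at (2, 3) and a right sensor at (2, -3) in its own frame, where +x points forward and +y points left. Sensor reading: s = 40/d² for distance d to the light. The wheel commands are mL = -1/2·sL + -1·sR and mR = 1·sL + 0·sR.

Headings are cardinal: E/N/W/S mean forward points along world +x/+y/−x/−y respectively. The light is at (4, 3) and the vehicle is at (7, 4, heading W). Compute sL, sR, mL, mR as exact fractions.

left sensor world pos  = (5, 1); dL² = 5
right sensor world pos = (5, 7); dR² = 17
sL = 40/5 = 8
sR = 40/17 = 40/17
mL = -1/2·sL + -1·sR = -108/17
mR = 1·sL + 0·sR = 8

8 40/17 -108/17 8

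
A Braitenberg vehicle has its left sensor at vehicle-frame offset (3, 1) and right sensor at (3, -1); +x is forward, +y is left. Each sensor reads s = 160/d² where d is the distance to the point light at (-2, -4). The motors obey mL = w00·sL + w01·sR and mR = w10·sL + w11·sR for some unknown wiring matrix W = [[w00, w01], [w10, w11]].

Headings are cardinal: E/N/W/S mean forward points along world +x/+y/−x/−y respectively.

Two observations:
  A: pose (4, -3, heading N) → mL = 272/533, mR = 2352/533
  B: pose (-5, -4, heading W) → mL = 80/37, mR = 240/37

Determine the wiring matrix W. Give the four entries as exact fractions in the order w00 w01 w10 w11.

obs A: pose=(4,-3,N) → sL=160/41, sR=32/13, mL=272/533, mR=2352/533
obs B: pose=(-5,-4,W) → sL=160/37, sR=160/37, mL=80/37, mR=240/37
sensor matrix S = [[160/41, 32/13], [160/37, 160/37]]; det S = 122880/19721
solve [mL_A; mL_B] = S·[w00; w01] and [mR_A; mR_B] = S·[w10; w11]:
  w00 = -1/2, w01 = 1, w10 = 1/2, w11 = 1

-1/2 1 1/2 1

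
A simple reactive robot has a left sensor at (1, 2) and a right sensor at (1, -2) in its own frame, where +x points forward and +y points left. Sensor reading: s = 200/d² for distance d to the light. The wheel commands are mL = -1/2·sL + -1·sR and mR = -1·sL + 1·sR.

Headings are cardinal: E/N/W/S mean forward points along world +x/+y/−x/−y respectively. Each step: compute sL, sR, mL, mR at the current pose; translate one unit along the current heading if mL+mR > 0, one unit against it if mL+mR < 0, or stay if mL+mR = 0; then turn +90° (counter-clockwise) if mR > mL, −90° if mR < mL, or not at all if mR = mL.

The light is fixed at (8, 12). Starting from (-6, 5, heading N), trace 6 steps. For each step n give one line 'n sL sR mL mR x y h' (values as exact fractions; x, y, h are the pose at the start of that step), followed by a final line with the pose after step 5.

0 50/73 10/9 -955/657 280/657 -6 5 N
1 8/13 200/261 -3644/3393 512/3393 -6 4 W
2 100/101 100/153 -17750/15453 -5200/15453 -5 4 S
3 200/169 8/9 -2252/1521 -448/1521 -5 5 E
4 50/73 10/9 -955/657 280/657 -6 5 N
5 8/13 200/261 -3644/3393 512/3393 -6 4 W
final -5 4 S

n=0: pose=(-6,5,N); sL=50/73, sR=10/9; mL=-955/657, mR=280/657; mL+mR=-75/73 → advance -1; mR−mL=1235/657 → turn +1·90°
n=1: pose=(-6,4,W); sL=8/13, sR=200/261; mL=-3644/3393, mR=512/3393; mL+mR=-12/13 → advance -1; mR−mL=4156/3393 → turn +1·90°
n=2: pose=(-5,4,S); sL=100/101, sR=100/153; mL=-17750/15453, mR=-5200/15453; mL+mR=-150/101 → advance -1; mR−mL=12550/15453 → turn +1·90°
n=3: pose=(-5,5,E); sL=200/169, sR=8/9; mL=-2252/1521, mR=-448/1521; mL+mR=-300/169 → advance -1; mR−mL=1804/1521 → turn +1·90°
n=4: pose=(-6,5,N); sL=50/73, sR=10/9; mL=-955/657, mR=280/657; mL+mR=-75/73 → advance -1; mR−mL=1235/657 → turn +1·90°
n=5: pose=(-6,4,W); sL=8/13, sR=200/261; mL=-3644/3393, mR=512/3393; mL+mR=-12/13 → advance -1; mR−mL=4156/3393 → turn +1·90°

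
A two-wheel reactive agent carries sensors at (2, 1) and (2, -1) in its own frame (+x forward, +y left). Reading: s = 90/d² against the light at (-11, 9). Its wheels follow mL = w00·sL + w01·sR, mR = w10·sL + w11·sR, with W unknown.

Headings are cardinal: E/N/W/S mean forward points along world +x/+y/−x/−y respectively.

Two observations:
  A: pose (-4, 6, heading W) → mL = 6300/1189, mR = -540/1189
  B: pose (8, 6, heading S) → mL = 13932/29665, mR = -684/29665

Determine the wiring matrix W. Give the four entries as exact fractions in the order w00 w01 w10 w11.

1 1 1/2 -1/2

obs A: pose=(-4,6,W) → sL=90/41, sR=90/29, mL=6300/1189, mR=-540/1189
obs B: pose=(8,6,S) → sL=18/85, sR=90/349, mL=13932/29665, mR=-684/29665
sensor matrix S = [[90/41, 90/29], [18/85, 90/349]]; det S = -642816/7054337
solve [mL_A; mL_B] = S·[w00; w01] and [mR_A; mR_B] = S·[w10; w11]:
  w00 = 1, w01 = 1, w10 = 1/2, w11 = -1/2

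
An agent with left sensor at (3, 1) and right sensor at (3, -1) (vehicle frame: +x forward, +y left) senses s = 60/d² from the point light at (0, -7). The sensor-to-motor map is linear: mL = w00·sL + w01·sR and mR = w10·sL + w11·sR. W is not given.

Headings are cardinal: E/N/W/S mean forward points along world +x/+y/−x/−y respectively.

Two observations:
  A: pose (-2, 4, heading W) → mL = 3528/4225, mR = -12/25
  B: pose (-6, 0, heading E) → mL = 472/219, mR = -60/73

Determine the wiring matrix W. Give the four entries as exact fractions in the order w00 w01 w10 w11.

obs A: pose=(-2,4,W) → sL=12/25, sR=60/169, mL=3528/4225, mR=-12/25
obs B: pose=(-6,0,E) → sL=60/73, sR=4/3, mL=472/219, mR=-60/73
sensor matrix S = [[12/25, 60/169], [60/73, 4/3]]; det S = 107392/308425
solve [mL_A; mL_B] = S·[w00; w01] and [mR_A; mR_B] = S·[w10; w11]:
  w00 = 1, w01 = 1, w10 = -1, w11 = 0

1 1 -1 0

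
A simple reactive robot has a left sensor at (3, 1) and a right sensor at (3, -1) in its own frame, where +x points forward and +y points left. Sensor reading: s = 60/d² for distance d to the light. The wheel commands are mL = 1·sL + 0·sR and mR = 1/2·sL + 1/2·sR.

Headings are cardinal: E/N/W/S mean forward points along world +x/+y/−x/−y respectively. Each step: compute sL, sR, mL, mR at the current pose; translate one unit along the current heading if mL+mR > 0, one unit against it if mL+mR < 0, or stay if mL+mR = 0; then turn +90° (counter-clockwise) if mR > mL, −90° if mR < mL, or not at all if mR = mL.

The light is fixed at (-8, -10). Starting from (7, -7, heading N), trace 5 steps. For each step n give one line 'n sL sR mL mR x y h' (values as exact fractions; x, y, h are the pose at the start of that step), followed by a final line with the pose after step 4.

0 15/58 15/73 15/58 1965/8468 7 -7 N
1 60/349 20/111 60/349 6820/38739 7 -6 E
2 30/137 30/169 30/137 4590/23153 8 -6 N
3 60/397 60/377 60/397 23220/149669 8 -5 E
4 3/16 15/97 3/16 531/3104 9 -5 N
final 9 -4 E

n=0: pose=(7,-7,N); sL=15/58, sR=15/73; mL=15/58, mR=1965/8468; mL+mR=4155/8468 → advance +1; mR−mL=-225/8468 → turn -1·90°
n=1: pose=(7,-6,E); sL=60/349, sR=20/111; mL=60/349, mR=6820/38739; mL+mR=13480/38739 → advance +1; mR−mL=160/38739 → turn +1·90°
n=2: pose=(8,-6,N); sL=30/137, sR=30/169; mL=30/137, mR=4590/23153; mL+mR=9660/23153 → advance +1; mR−mL=-480/23153 → turn -1·90°
n=3: pose=(8,-5,E); sL=60/397, sR=60/377; mL=60/397, mR=23220/149669; mL+mR=45840/149669 → advance +1; mR−mL=600/149669 → turn +1·90°
n=4: pose=(9,-5,N); sL=3/16, sR=15/97; mL=3/16, mR=531/3104; mL+mR=1113/3104 → advance +1; mR−mL=-51/3104 → turn -1·90°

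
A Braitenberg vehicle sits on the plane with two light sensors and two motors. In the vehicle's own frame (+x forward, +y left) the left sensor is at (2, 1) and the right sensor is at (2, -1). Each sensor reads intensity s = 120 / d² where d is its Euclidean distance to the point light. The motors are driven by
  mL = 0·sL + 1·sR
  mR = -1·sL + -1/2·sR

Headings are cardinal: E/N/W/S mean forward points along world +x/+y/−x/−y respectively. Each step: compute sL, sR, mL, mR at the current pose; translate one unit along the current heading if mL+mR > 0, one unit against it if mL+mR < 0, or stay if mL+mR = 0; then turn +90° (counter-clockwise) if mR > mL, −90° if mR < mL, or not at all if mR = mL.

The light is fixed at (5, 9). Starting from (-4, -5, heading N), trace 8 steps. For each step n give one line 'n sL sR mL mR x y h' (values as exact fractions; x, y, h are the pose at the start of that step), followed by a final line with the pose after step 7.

0 30/61 15/26 15/26 -2475/3172 -4 -5 N
1 24/49 24/61 24/61 -2052/2989 -4 -6 E
2 12/37 12/41 12/41 -714/1517 -5 -6 S
3 40/123 120/313 120/313 -19900/38499 -5 -5 W
4 30/61 15/26 15/26 -2475/3172 -4 -5 N
5 24/49 24/61 24/61 -2052/2989 -4 -6 E
6 12/37 12/41 12/41 -714/1517 -5 -6 S
7 40/123 120/313 120/313 -19900/38499 -5 -5 W
final -4 -5 N

n=0: pose=(-4,-5,N); sL=30/61, sR=15/26; mL=15/26, mR=-2475/3172; mL+mR=-645/3172 → advance -1; mR−mL=-4305/3172 → turn -1·90°
n=1: pose=(-4,-6,E); sL=24/49, sR=24/61; mL=24/61, mR=-2052/2989; mL+mR=-876/2989 → advance -1; mR−mL=-3228/2989 → turn -1·90°
n=2: pose=(-5,-6,S); sL=12/37, sR=12/41; mL=12/41, mR=-714/1517; mL+mR=-270/1517 → advance -1; mR−mL=-1158/1517 → turn -1·90°
n=3: pose=(-5,-5,W); sL=40/123, sR=120/313; mL=120/313, mR=-19900/38499; mL+mR=-5140/38499 → advance -1; mR−mL=-34660/38499 → turn -1·90°
n=4: pose=(-4,-5,N); sL=30/61, sR=15/26; mL=15/26, mR=-2475/3172; mL+mR=-645/3172 → advance -1; mR−mL=-4305/3172 → turn -1·90°
n=5: pose=(-4,-6,E); sL=24/49, sR=24/61; mL=24/61, mR=-2052/2989; mL+mR=-876/2989 → advance -1; mR−mL=-3228/2989 → turn -1·90°
n=6: pose=(-5,-6,S); sL=12/37, sR=12/41; mL=12/41, mR=-714/1517; mL+mR=-270/1517 → advance -1; mR−mL=-1158/1517 → turn -1·90°
n=7: pose=(-5,-5,W); sL=40/123, sR=120/313; mL=120/313, mR=-19900/38499; mL+mR=-5140/38499 → advance -1; mR−mL=-34660/38499 → turn -1·90°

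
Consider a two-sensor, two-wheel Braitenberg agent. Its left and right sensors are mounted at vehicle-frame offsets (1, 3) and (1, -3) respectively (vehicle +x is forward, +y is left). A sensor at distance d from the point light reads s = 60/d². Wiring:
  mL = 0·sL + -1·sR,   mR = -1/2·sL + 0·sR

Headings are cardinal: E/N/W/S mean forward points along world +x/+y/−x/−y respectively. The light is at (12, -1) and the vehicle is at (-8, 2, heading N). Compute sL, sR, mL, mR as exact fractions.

left sensor world pos  = (-11, 3); dL² = 545
right sensor world pos = (-5, 3); dR² = 305
sL = 60/545 = 12/109
sR = 60/305 = 12/61
mL = 0·sL + -1·sR = -12/61
mR = -1/2·sL + 0·sR = -6/109

12/109 12/61 -12/61 -6/109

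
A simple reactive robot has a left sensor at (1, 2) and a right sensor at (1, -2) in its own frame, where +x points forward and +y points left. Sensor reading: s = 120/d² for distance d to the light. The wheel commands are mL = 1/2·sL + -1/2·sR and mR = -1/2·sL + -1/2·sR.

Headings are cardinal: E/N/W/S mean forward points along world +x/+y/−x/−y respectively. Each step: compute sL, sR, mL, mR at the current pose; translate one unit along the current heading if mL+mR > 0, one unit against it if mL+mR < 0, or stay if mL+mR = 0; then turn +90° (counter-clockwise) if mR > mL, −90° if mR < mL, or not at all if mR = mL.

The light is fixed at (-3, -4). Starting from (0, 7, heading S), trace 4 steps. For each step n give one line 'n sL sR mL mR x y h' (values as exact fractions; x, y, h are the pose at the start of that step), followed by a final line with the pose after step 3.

0 24/25 120/101 -288/2525 -2712/2525 0 7 S
1 15/13 3/5 18/65 -57/65 0 8 W
2 120/173 24/41 384/7093 -4536/7093 1 8 N
3 60/97 60/53 -1320/5141 -4500/5141 1 7 E
final 0 7 S

n=0: pose=(0,7,S); sL=24/25, sR=120/101; mL=-288/2525, mR=-2712/2525; mL+mR=-120/101 → advance -1; mR−mL=-24/25 → turn -1·90°
n=1: pose=(0,8,W); sL=15/13, sR=3/5; mL=18/65, mR=-57/65; mL+mR=-3/5 → advance -1; mR−mL=-15/13 → turn -1·90°
n=2: pose=(1,8,N); sL=120/173, sR=24/41; mL=384/7093, mR=-4536/7093; mL+mR=-24/41 → advance -1; mR−mL=-120/173 → turn -1·90°
n=3: pose=(1,7,E); sL=60/97, sR=60/53; mL=-1320/5141, mR=-4500/5141; mL+mR=-60/53 → advance -1; mR−mL=-60/97 → turn -1·90°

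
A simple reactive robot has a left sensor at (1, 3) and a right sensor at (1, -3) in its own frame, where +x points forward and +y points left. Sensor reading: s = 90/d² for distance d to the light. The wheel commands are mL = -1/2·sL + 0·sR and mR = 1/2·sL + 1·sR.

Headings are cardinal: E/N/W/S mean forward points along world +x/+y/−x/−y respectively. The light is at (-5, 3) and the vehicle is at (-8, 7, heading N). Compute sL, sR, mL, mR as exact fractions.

90/61 18/5 -45/61 1323/305

left sensor world pos  = (-11, 8); dL² = 61
right sensor world pos = (-5, 8); dR² = 25
sL = 90/61 = 90/61
sR = 90/25 = 18/5
mL = -1/2·sL + 0·sR = -45/61
mR = 1/2·sL + 1·sR = 1323/305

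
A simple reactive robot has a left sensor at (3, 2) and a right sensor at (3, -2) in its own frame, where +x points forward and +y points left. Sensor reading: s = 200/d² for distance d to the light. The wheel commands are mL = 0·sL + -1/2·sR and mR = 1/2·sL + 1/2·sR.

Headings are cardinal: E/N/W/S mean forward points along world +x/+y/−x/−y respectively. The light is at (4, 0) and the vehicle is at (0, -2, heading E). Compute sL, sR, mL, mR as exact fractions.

200 200/17 -100/17 1800/17

left sensor world pos  = (3, 0); dL² = 1
right sensor world pos = (3, -4); dR² = 17
sL = 200/1 = 200
sR = 200/17 = 200/17
mL = 0·sL + -1/2·sR = -100/17
mR = 1/2·sL + 1/2·sR = 1800/17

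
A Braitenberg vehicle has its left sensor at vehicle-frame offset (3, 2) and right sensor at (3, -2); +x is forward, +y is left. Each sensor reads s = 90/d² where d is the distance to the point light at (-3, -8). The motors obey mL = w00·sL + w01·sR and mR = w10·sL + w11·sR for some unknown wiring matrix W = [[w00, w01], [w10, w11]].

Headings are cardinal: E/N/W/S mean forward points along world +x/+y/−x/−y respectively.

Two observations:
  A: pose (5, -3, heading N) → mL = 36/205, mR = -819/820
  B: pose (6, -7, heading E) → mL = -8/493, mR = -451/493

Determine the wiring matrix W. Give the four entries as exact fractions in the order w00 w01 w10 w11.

1/2 -1/2 -1/2 -1

obs A: pose=(5,-3,N) → sL=9/10, sR=45/82, mL=36/205, mR=-819/820
obs B: pose=(6,-7,E) → sL=10/17, sR=18/29, mL=-8/493, mR=-451/493
sensor matrix S = [[9/10, 45/82], [10/17, 18/29]]; det S = 23832/101065
solve [mL_A; mL_B] = S·[w00; w01] and [mR_A; mR_B] = S·[w10; w11]:
  w00 = 1/2, w01 = -1/2, w10 = -1/2, w11 = -1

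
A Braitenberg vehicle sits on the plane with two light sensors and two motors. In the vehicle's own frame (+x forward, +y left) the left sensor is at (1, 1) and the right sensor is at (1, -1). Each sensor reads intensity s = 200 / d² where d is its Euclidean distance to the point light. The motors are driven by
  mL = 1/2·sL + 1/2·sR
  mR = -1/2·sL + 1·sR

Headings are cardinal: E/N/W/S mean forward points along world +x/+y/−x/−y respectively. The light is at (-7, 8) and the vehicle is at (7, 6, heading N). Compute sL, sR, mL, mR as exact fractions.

20/17 100/113 1980/1921 570/1921

left sensor world pos  = (6, 7); dL² = 170
right sensor world pos = (8, 7); dR² = 226
sL = 200/170 = 20/17
sR = 200/226 = 100/113
mL = 1/2·sL + 1/2·sR = 1980/1921
mR = -1/2·sL + 1·sR = 570/1921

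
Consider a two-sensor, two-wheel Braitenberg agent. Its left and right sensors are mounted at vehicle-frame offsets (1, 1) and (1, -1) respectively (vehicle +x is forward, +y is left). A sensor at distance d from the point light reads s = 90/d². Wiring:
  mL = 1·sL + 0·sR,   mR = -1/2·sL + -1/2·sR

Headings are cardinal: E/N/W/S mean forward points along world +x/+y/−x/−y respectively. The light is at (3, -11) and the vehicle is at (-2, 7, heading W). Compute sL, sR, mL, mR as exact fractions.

18/65 90/397 18/65 -6498/25805

left sensor world pos  = (-3, 6); dL² = 325
right sensor world pos = (-3, 8); dR² = 397
sL = 90/325 = 18/65
sR = 90/397 = 90/397
mL = 1·sL + 0·sR = 18/65
mR = -1/2·sL + -1/2·sR = -6498/25805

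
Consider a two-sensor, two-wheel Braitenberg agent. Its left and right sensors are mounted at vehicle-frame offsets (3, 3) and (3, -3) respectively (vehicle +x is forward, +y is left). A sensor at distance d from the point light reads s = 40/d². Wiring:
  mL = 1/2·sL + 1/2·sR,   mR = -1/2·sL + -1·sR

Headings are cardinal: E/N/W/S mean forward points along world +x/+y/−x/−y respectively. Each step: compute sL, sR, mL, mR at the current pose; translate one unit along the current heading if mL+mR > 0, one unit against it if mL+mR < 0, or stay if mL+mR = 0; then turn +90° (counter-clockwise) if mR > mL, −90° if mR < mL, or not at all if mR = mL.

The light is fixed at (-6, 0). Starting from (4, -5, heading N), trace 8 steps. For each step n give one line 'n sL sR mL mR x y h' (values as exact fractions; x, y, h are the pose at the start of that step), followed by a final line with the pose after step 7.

n=0: pose=(4,-5,N); sL=40/53, sR=40/173; mL=4520/9169, mR=-5580/9169; mL+mR=-20/173 → advance -1; mR−mL=-10100/9169 → turn -1·90°
n=1: pose=(4,-6,E); sL=20/89, sR=4/25; mL=428/2225, mR=-606/2225; mL+mR=-2/25 → advance -1; mR−mL=-1034/2225 → turn -1·90°
n=2: pose=(3,-6,S); sL=8/45, sR=40/117; mL=152/585, mR=-28/65; mL+mR=-20/117 → advance -1; mR−mL=-404/585 → turn -1·90°
n=3: pose=(3,-5,W); sL=2/5, sR=1; mL=7/10, mR=-6/5; mL+mR=-1/2 → advance -1; mR−mL=-19/10 → turn -1·90°
n=4: pose=(4,-5,N); sL=40/53, sR=40/173; mL=4520/9169, mR=-5580/9169; mL+mR=-20/173 → advance -1; mR−mL=-10100/9169 → turn -1·90°
n=5: pose=(4,-6,E); sL=20/89, sR=4/25; mL=428/2225, mR=-606/2225; mL+mR=-2/25 → advance -1; mR−mL=-1034/2225 → turn -1·90°
n=6: pose=(3,-6,S); sL=8/45, sR=40/117; mL=152/585, mR=-28/65; mL+mR=-20/117 → advance -1; mR−mL=-404/585 → turn -1·90°
n=7: pose=(3,-5,W); sL=2/5, sR=1; mL=7/10, mR=-6/5; mL+mR=-1/2 → advance -1; mR−mL=-19/10 → turn -1·90°

0 40/53 40/173 4520/9169 -5580/9169 4 -5 N
1 20/89 4/25 428/2225 -606/2225 4 -6 E
2 8/45 40/117 152/585 -28/65 3 -6 S
3 2/5 1 7/10 -6/5 3 -5 W
4 40/53 40/173 4520/9169 -5580/9169 4 -5 N
5 20/89 4/25 428/2225 -606/2225 4 -6 E
6 8/45 40/117 152/585 -28/65 3 -6 S
7 2/5 1 7/10 -6/5 3 -5 W
final 4 -5 N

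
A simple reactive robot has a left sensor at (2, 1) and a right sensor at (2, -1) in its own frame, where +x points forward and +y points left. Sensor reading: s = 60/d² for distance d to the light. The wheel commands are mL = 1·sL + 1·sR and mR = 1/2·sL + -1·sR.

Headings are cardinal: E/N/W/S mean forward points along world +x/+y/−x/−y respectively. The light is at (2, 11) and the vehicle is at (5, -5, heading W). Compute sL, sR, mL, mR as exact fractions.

6/29 30/113 1548/3277 -531/3277

left sensor world pos  = (3, -6); dL² = 290
right sensor world pos = (3, -4); dR² = 226
sL = 60/290 = 6/29
sR = 60/226 = 30/113
mL = 1·sL + 1·sR = 1548/3277
mR = 1/2·sL + -1·sR = -531/3277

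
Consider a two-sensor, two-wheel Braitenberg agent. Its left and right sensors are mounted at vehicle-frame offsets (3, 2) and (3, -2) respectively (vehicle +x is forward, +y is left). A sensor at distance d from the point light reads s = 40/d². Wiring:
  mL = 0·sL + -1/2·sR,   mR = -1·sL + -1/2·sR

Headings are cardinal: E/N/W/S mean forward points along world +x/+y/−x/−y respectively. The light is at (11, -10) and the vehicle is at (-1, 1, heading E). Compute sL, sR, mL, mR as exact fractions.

4/25 20/81 -10/81 -574/2025

left sensor world pos  = (2, 3); dL² = 250
right sensor world pos = (2, -1); dR² = 162
sL = 40/250 = 4/25
sR = 40/162 = 20/81
mL = 0·sL + -1/2·sR = -10/81
mR = -1·sL + -1/2·sR = -574/2025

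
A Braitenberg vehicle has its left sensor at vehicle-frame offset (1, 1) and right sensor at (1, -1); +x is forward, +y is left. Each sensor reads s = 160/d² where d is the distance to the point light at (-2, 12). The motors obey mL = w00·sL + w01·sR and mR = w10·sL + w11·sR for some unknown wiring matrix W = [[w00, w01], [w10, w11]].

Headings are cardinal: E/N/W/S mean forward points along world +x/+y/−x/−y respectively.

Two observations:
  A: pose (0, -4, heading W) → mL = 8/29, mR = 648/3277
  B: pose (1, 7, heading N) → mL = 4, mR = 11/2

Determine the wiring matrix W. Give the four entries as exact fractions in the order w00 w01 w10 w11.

obs A: pose=(0,-4,W) → sL=16/29, sR=80/113, mL=8/29, mR=648/3277
obs B: pose=(1,7,N) → sL=8, sR=5, mL=4, mR=11/2
sensor matrix S = [[16/29, 80/113], [8, 5]]; det S = -9520/3277
solve [mL_A; mL_B] = S·[w00; w01] and [mR_A; mR_B] = S·[w10; w11]:
  w00 = 1/2, w01 = 0, w10 = 1, w11 = -1/2

1/2 0 1 -1/2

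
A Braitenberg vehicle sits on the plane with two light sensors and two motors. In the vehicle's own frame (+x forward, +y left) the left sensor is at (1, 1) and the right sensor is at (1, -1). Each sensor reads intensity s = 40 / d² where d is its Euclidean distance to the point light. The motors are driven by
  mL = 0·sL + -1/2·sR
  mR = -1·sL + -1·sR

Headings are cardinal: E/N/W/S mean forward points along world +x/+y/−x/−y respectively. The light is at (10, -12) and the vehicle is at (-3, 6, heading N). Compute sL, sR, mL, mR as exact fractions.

left sensor world pos  = (-4, 7); dL² = 557
right sensor world pos = (-2, 7); dR² = 505
sL = 40/557 = 40/557
sR = 40/505 = 8/101
mL = 0·sL + -1/2·sR = -4/101
mR = -1·sL + -1·sR = -8496/56257

40/557 8/101 -4/101 -8496/56257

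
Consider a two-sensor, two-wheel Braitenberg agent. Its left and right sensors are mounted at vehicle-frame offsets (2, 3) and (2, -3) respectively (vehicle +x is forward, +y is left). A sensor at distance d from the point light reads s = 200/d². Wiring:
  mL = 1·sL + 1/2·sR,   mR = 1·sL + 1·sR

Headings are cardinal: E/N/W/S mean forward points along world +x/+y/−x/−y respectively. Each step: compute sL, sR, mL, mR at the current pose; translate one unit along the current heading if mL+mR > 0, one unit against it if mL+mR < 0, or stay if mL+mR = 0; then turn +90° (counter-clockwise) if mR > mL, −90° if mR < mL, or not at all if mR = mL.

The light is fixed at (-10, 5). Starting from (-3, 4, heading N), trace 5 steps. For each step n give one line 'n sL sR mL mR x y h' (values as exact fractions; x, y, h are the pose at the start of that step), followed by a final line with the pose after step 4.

n=0: pose=(-3,4,N); sL=200/17, sR=200/101; mL=21900/1717, mR=23600/1717; mL+mR=45500/1717 → advance +1; mR−mL=100/101 → turn +1·90°
n=1: pose=(-3,5,W); sL=100/17, sR=100/17; mL=150/17, mR=200/17; mL+mR=350/17 → advance +1; mR−mL=50/17 → turn +1·90°
n=2: pose=(-4,5,S); sL=40/17, sR=200/13; mL=2220/221, mR=3920/221; mL+mR=6140/221 → advance +1; mR−mL=100/13 → turn +1·90°
n=3: pose=(-4,4,E); sL=50/17, sR=5/2; mL=285/68, mR=185/34; mL+mR=655/68 → advance +1; mR−mL=5/4 → turn +1·90°
n=4: pose=(-3,4,N); sL=200/17, sR=200/101; mL=21900/1717, mR=23600/1717; mL+mR=45500/1717 → advance +1; mR−mL=100/101 → turn +1·90°

0 200/17 200/101 21900/1717 23600/1717 -3 4 N
1 100/17 100/17 150/17 200/17 -3 5 W
2 40/17 200/13 2220/221 3920/221 -4 5 S
3 50/17 5/2 285/68 185/34 -4 4 E
4 200/17 200/101 21900/1717 23600/1717 -3 4 N
final -3 5 W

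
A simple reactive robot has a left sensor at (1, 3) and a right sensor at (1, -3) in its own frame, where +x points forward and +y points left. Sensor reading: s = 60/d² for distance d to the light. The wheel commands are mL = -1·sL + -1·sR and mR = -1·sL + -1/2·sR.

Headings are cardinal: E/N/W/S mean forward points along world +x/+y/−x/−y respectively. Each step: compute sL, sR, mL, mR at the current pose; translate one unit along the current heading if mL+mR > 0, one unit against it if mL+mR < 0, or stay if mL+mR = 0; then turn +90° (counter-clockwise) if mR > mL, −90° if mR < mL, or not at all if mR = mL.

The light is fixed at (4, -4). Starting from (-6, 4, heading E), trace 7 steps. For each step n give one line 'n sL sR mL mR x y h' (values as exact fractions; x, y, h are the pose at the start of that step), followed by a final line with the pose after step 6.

n=0: pose=(-6,4,E); sL=30/101, sR=30/53; mL=-4620/5353, mR=-3105/5353; mL+mR=-7725/5353 → advance -1; mR−mL=15/53 → turn +1·90°
n=1: pose=(-7,4,N); sL=60/277, sR=12/29; mL=-5064/8033, mR=-3402/8033; mL+mR=-8466/8033 → advance -1; mR−mL=6/29 → turn +1·90°
n=2: pose=(-7,3,W); sL=3/8, sR=15/61; mL=-303/488, mR=-243/488; mL+mR=-273/244 → advance -1; mR−mL=15/122 → turn +1·90°
n=3: pose=(-6,3,S); sL=12/17, sR=12/41; mL=-696/697, mR=-594/697; mL+mR=-1290/697 → advance -1; mR−mL=6/41 → turn +1·90°
n=4: pose=(-6,4,E); sL=30/101, sR=30/53; mL=-4620/5353, mR=-3105/5353; mL+mR=-7725/5353 → advance -1; mR−mL=15/53 → turn +1·90°
n=5: pose=(-7,4,N); sL=60/277, sR=12/29; mL=-5064/8033, mR=-3402/8033; mL+mR=-8466/8033 → advance -1; mR−mL=6/29 → turn +1·90°
n=6: pose=(-7,3,W); sL=3/8, sR=15/61; mL=-303/488, mR=-243/488; mL+mR=-273/244 → advance -1; mR−mL=15/122 → turn +1·90°

0 30/101 30/53 -4620/5353 -3105/5353 -6 4 E
1 60/277 12/29 -5064/8033 -3402/8033 -7 4 N
2 3/8 15/61 -303/488 -243/488 -7 3 W
3 12/17 12/41 -696/697 -594/697 -6 3 S
4 30/101 30/53 -4620/5353 -3105/5353 -6 4 E
5 60/277 12/29 -5064/8033 -3402/8033 -7 4 N
6 3/8 15/61 -303/488 -243/488 -7 3 W
final -6 3 S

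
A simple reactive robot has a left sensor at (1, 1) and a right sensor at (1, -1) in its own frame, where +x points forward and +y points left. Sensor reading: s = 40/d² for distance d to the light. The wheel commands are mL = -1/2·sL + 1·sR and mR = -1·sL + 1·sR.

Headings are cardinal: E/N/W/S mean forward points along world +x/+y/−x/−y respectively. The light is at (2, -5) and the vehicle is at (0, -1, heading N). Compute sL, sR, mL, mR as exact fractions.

left sensor world pos  = (-1, 0); dL² = 34
right sensor world pos = (1, 0); dR² = 26
sL = 40/34 = 20/17
sR = 40/26 = 20/13
mL = -1/2·sL + 1·sR = 210/221
mR = -1·sL + 1·sR = 80/221

20/17 20/13 210/221 80/221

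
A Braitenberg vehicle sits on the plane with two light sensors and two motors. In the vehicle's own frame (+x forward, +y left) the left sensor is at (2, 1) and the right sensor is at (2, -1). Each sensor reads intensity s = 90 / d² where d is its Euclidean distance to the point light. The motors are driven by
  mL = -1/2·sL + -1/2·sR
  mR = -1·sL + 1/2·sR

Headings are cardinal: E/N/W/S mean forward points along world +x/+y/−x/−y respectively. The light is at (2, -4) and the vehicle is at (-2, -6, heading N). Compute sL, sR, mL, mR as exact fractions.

left sensor world pos  = (-3, -4); dL² = 25
right sensor world pos = (-1, -4); dR² = 9
sL = 90/25 = 18/5
sR = 90/9 = 10
mL = -1/2·sL + -1/2·sR = -34/5
mR = -1·sL + 1/2·sR = 7/5

18/5 10 -34/5 7/5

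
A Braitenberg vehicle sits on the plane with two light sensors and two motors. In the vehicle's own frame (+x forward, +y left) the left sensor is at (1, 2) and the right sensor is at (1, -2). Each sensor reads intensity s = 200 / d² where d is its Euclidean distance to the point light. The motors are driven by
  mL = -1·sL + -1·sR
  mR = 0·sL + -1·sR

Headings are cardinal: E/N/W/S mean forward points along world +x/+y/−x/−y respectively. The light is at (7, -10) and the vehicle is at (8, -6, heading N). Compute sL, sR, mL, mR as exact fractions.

left sensor world pos  = (6, -5); dL² = 26
right sensor world pos = (10, -5); dR² = 34
sL = 200/26 = 100/13
sR = 200/34 = 100/17
mL = -1·sL + -1·sR = -3000/221
mR = 0·sL + -1·sR = -100/17

100/13 100/17 -3000/221 -100/17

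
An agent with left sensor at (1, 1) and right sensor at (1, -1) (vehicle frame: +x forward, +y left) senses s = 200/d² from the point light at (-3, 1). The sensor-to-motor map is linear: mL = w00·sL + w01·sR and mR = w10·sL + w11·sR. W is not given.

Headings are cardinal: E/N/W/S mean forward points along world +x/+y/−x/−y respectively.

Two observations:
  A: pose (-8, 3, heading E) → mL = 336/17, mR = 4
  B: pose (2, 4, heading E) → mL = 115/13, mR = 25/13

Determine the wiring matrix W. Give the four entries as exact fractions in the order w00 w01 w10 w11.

obs A: pose=(-8,3,E) → sL=8, sR=200/17, mL=336/17, mR=4
obs B: pose=(2,4,E) → sL=50/13, sR=5, mL=115/13, mR=25/13
sensor matrix S = [[8, 200/17], [50/13, 5]]; det S = -1160/221
solve [mL_A; mL_B] = S·[w00; w01] and [mR_A; mR_B] = S·[w10; w11]:
  w00 = 1, w01 = 1, w10 = 1/2, w11 = 0

1 1 1/2 0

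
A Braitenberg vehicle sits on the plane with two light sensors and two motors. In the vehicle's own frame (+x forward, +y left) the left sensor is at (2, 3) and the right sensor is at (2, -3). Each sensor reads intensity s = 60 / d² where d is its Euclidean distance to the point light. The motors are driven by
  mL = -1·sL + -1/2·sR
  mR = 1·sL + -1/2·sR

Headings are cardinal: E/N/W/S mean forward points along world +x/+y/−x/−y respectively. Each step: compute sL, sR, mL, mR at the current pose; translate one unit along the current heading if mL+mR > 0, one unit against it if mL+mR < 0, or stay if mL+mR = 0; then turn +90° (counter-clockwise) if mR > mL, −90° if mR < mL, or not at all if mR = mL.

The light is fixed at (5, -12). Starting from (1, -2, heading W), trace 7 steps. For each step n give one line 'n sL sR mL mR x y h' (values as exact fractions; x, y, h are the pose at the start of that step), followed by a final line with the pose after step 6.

0 12/17 12/41 -594/697 390/697 1 -2 W
1 15/16 3/5 -99/80 51/80 2 -2 S
2 60/197 12/13 -1962/2561 -402/2561 2 -1 E
3 30/109 6/17 -837/1853 183/1853 1 -1 N
4 12/17 12/41 -594/697 390/697 1 -2 W
5 15/16 3/5 -99/80 51/80 2 -2 S
6 60/197 12/13 -1962/2561 -402/2561 2 -1 E
final 1 -1 N

n=0: pose=(1,-2,W); sL=12/17, sR=12/41; mL=-594/697, mR=390/697; mL+mR=-12/41 → advance -1; mR−mL=24/17 → turn +1·90°
n=1: pose=(2,-2,S); sL=15/16, sR=3/5; mL=-99/80, mR=51/80; mL+mR=-3/5 → advance -1; mR−mL=15/8 → turn +1·90°
n=2: pose=(2,-1,E); sL=60/197, sR=12/13; mL=-1962/2561, mR=-402/2561; mL+mR=-12/13 → advance -1; mR−mL=120/197 → turn +1·90°
n=3: pose=(1,-1,N); sL=30/109, sR=6/17; mL=-837/1853, mR=183/1853; mL+mR=-6/17 → advance -1; mR−mL=60/109 → turn +1·90°
n=4: pose=(1,-2,W); sL=12/17, sR=12/41; mL=-594/697, mR=390/697; mL+mR=-12/41 → advance -1; mR−mL=24/17 → turn +1·90°
n=5: pose=(2,-2,S); sL=15/16, sR=3/5; mL=-99/80, mR=51/80; mL+mR=-3/5 → advance -1; mR−mL=15/8 → turn +1·90°
n=6: pose=(2,-1,E); sL=60/197, sR=12/13; mL=-1962/2561, mR=-402/2561; mL+mR=-12/13 → advance -1; mR−mL=120/197 → turn +1·90°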